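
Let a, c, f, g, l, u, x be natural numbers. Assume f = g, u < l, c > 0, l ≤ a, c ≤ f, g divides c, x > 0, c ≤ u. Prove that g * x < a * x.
Because f = g and c ≤ f, c ≤ g. g divides c and c > 0, hence g ≤ c. c ≤ g, so c = g. Because c ≤ u, g ≤ u. u < l and l ≤ a, so u < a. g ≤ u, so g < a. Combined with x > 0, by multiplying by a positive, g * x < a * x.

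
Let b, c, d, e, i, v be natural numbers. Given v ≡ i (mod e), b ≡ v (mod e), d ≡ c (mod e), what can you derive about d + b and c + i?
d + b ≡ c + i (mod e)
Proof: b ≡ v (mod e) and v ≡ i (mod e), so b ≡ i (mod e). Since d ≡ c (mod e), d + b ≡ c + i (mod e).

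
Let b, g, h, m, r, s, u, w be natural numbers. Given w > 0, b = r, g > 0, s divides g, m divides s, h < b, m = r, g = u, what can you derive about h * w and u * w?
h * w < u * w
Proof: From b = r and h < b, h < r. From m divides s and s divides g, m divides g. m = r, so r divides g. Since g > 0, r ≤ g. g = u, so r ≤ u. Since h < r, h < u. Because w > 0, by multiplying by a positive, h * w < u * w.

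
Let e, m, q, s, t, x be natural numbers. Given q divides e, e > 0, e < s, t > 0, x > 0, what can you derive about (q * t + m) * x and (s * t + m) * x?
(q * t + m) * x < (s * t + m) * x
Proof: q divides e and e > 0, therefore q ≤ e. e < s, so q < s. Combined with t > 0, by multiplying by a positive, q * t < s * t. Then q * t + m < s * t + m. Since x > 0, by multiplying by a positive, (q * t + m) * x < (s * t + m) * x.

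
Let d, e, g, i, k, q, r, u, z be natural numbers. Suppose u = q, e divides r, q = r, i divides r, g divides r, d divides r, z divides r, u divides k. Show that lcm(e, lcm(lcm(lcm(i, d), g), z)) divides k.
i divides r and d divides r, thus lcm(i, d) divides r. g divides r, so lcm(lcm(i, d), g) divides r. z divides r, so lcm(lcm(lcm(i, d), g), z) divides r. e divides r, so lcm(e, lcm(lcm(lcm(i, d), g), z)) divides r. u = q and u divides k, hence q divides k. q = r, so r divides k. Since lcm(e, lcm(lcm(lcm(i, d), g), z)) divides r, lcm(e, lcm(lcm(lcm(i, d), g), z)) divides k.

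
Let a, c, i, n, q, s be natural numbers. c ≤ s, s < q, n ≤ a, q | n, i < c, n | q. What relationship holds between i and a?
i < a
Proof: q | n and n | q, hence q = n. s < q, so s < n. Since c ≤ s, c < n. i < c, so i < n. Since n ≤ a, i < a.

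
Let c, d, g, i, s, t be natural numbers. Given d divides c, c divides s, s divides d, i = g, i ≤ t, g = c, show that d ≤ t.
From c divides s and s divides d, c divides d. d divides c, so c = d. i = g and g = c, hence i = c. Since i ≤ t, c ≤ t. c = d, so d ≤ t.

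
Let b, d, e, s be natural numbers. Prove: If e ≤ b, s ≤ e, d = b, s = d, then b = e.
s = d and d = b, thus s = b. Since s ≤ e, b ≤ e. Since e ≤ b, e = b. Then b = e.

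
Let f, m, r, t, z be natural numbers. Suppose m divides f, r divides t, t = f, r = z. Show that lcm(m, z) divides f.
Since t = f and r divides t, r divides f. Since r = z, z divides f. Since m divides f, lcm(m, z) divides f.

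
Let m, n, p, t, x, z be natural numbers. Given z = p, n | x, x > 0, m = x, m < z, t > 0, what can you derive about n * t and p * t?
n * t < p * t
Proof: Since n | x and x > 0, n ≤ x. Since m = x and m < z, x < z. n ≤ x, so n < z. From z = p, n < p. t > 0, so n * t < p * t.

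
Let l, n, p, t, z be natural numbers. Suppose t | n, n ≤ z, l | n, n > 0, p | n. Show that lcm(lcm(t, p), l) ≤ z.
Because t | n and p | n, lcm(t, p) | n. l | n, so lcm(lcm(t, p), l) | n. Since n > 0, lcm(lcm(t, p), l) ≤ n. Since n ≤ z, lcm(lcm(t, p), l) ≤ z.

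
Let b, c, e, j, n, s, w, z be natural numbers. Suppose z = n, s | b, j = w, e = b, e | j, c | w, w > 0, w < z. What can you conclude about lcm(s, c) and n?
lcm(s, c) < n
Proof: Since e = b and e | j, b | j. From j = w, b | w. s | b, so s | w. Since c | w, lcm(s, c) | w. w > 0, so lcm(s, c) ≤ w. w < z, so lcm(s, c) < z. z = n, so lcm(s, c) < n.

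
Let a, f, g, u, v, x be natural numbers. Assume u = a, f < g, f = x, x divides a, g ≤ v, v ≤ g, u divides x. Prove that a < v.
u = a and u divides x, therefore a divides x. x divides a, so x = a. From f = x, f = a. Because g ≤ v and v ≤ g, g = v. Because f < g, f < v. Because f = a, a < v.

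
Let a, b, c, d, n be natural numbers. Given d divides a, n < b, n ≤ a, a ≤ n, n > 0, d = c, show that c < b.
From a ≤ n and n ≤ a, a = n. d divides a, so d divides n. n > 0, so d ≤ n. Since n < b, d < b. Since d = c, c < b.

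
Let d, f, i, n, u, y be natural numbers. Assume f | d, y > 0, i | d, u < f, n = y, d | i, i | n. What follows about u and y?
u < y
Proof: From i | d and d | i, i = d. Since i | n, d | n. Since n = y, d | y. Since f | d, f | y. From y > 0, f ≤ y. From u < f, u < y.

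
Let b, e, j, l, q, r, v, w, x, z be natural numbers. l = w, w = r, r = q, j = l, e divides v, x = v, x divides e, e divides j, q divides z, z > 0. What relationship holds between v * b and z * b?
v * b ≤ z * b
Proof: l = w and w = r, thus l = r. Because r = q, l = q. Since x = v and x divides e, v divides e. e divides v, so e = v. Since e divides j, v divides j. Since j = l, v divides l. l = q, so v divides q. Since q divides z, v divides z. z > 0, so v ≤ z. By multiplying by a non-negative, v * b ≤ z * b.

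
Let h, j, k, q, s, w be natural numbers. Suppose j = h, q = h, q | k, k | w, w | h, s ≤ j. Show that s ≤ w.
From q = h and q | k, h | k. Since k | w, h | w. Since w | h, h = w. Since j = h, j = w. Since s ≤ j, s ≤ w.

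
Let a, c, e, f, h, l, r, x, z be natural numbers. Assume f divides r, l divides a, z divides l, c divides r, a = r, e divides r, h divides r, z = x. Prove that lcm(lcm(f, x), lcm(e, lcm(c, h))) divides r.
From z divides l and l divides a, z divides a. Since a = r, z divides r. Since z = x, x divides r. f divides r, so lcm(f, x) divides r. c divides r and h divides r, so lcm(c, h) divides r. Since e divides r, lcm(e, lcm(c, h)) divides r. Since lcm(f, x) divides r, lcm(lcm(f, x), lcm(e, lcm(c, h))) divides r.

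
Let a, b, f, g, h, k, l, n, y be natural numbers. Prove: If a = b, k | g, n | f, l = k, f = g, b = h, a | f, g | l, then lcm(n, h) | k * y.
l = k and g | l, so g | k. Because k | g, g = k. From f = g, f = k. a = b and b = h, therefore a = h. a | f, so h | f. n | f, so lcm(n, h) | f. Since f = k, lcm(n, h) | k. Then lcm(n, h) | k * y.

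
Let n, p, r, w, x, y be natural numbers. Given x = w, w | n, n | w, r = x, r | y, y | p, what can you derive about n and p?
n | p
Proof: w | n and n | w, thus w = n. x = w, so x = n. r = x and r | y, so x | y. y | p, so x | p. x = n, so n | p.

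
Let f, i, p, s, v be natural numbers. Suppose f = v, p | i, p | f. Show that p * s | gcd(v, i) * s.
From f = v and p | f, p | v. From p | i, p | gcd(v, i). Then p * s | gcd(v, i) * s.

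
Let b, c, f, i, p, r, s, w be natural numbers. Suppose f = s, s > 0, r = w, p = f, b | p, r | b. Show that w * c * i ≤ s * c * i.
Because p = f and f = s, p = s. Because r | b and b | p, r | p. p = s, so r | s. r = w, so w | s. s > 0, so w ≤ s. Then w * c ≤ s * c. Then w * c * i ≤ s * c * i.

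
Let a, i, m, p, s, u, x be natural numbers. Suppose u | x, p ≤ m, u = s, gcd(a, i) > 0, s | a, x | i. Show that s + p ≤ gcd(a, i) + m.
Because u = s and u | x, s | x. x | i, so s | i. Since s | a, s | gcd(a, i). Since gcd(a, i) > 0, s ≤ gcd(a, i). Since p ≤ m, s + p ≤ gcd(a, i) + m.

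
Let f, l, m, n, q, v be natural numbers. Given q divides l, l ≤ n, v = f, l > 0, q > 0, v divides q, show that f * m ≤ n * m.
v = f and v divides q, therefore f divides q. q > 0, so f ≤ q. q divides l and l > 0, so q ≤ l. f ≤ q, so f ≤ l. Since l ≤ n, f ≤ n. By multiplying by a non-negative, f * m ≤ n * m.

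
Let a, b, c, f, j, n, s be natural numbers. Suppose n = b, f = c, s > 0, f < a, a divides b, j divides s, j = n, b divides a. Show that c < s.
f = c and f < a, so c < a. b divides a and a divides b, so b = a. n = b, so n = a. Since j = n and j divides s, n divides s. s > 0, so n ≤ s. Since n = a, a ≤ s. c < a, so c < s.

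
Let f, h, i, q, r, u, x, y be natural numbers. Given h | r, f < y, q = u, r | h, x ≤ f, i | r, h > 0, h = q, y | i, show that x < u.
x ≤ f and f < y, thus x < y. From h = q and q = u, h = u. r | h and h | r, so r = h. y | i and i | r, hence y | r. r = h, so y | h. Since h > 0, y ≤ h. h = u, so y ≤ u. x < y, so x < u.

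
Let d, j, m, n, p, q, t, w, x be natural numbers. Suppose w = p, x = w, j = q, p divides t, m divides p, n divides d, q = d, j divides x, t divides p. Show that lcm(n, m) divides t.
From p divides t and t divides p, p = t. Because x = w and w = p, x = p. j = q and q = d, so j = d. j divides x, so d divides x. x = p, so d divides p. n divides d, so n divides p. Since m divides p, lcm(n, m) divides p. p = t, so lcm(n, m) divides t.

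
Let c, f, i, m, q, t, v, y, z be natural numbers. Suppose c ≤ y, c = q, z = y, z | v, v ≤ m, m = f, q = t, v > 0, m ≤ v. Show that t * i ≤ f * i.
v ≤ m and m ≤ v, so v = m. Since m = f, v = f. c = q and c ≤ y, thus q ≤ y. Because z | v and v > 0, z ≤ v. Because z = y, y ≤ v. Since q ≤ y, q ≤ v. q = t, so t ≤ v. v = f, so t ≤ f. Then t * i ≤ f * i.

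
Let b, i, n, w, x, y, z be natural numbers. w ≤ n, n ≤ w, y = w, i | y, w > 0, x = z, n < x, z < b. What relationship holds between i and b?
i < b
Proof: w ≤ n and n ≤ w, thus w = n. Since y = w and i | y, i | w. w > 0, so i ≤ w. Since w = n, i ≤ n. x = z and n < x, hence n < z. Since z < b, n < b. Because i ≤ n, i < b.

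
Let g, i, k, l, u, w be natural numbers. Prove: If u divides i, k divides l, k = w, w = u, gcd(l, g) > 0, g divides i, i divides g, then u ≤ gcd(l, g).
k = w and w = u, so k = u. Since k divides l, u divides l. From i divides g and g divides i, i = g. u divides i, so u divides g. Since u divides l, u divides gcd(l, g). gcd(l, g) > 0, so u ≤ gcd(l, g).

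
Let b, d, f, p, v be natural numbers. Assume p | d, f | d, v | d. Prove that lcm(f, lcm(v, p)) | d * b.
v | d and p | d, therefore lcm(v, p) | d. Since f | d, lcm(f, lcm(v, p)) | d. Then lcm(f, lcm(v, p)) | d * b.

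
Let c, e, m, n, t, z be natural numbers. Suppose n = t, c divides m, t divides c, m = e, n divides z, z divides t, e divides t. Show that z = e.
n = t and n divides z, therefore t divides z. z divides t, so z = t. Because m = e and c divides m, c divides e. t divides c, so t divides e. e divides t, so t = e. Since z = t, z = e.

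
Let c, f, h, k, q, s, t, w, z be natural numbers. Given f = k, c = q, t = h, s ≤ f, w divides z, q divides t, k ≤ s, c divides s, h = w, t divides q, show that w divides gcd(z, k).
t = h and h = w, therefore t = w. f = k and s ≤ f, thus s ≤ k. k ≤ s, so s = k. Because q divides t and t divides q, q = t. From c = q, c = t. Because c divides s, t divides s. From s = k, t divides k. t = w, so w divides k. w divides z, so w divides gcd(z, k).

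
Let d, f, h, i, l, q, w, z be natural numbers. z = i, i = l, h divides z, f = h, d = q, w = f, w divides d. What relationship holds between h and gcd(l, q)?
h divides gcd(l, q)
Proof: Since z = i and i = l, z = l. Because h divides z, h divides l. Because w = f and w divides d, f divides d. d = q, so f divides q. f = h, so h divides q. Since h divides l, h divides gcd(l, q).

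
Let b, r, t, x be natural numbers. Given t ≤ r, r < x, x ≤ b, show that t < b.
Since t ≤ r and r < x, t < x. Since x ≤ b, t < b.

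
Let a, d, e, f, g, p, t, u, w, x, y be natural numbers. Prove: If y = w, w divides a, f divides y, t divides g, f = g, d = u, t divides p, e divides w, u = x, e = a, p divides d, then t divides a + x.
e = a and e divides w, therefore a divides w. Since w divides a, w = a. y = w and f divides y, therefore f divides w. f = g, so g divides w. Since t divides g, t divides w. w = a, so t divides a. Since d = u and u = x, d = x. t divides p and p divides d, thus t divides d. d = x, so t divides x. t divides a, so t divides a + x.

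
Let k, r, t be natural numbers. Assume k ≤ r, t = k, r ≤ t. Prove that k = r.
Because t = k and r ≤ t, r ≤ k. Since k ≤ r, r = k. Then k = r.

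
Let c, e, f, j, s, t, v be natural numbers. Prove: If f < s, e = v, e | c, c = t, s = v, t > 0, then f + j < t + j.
From s = v and f < s, f < v. e = v and e | c, therefore v | c. Since c = t, v | t. t > 0, so v ≤ t. f < v, so f < t. Then f + j < t + j.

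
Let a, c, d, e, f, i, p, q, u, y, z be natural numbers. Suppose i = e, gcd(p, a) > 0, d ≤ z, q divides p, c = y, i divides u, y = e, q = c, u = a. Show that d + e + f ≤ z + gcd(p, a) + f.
Because c = y and y = e, c = e. q = c, so q = e. Because q divides p, e divides p. u = a and i divides u, thus i divides a. i = e, so e divides a. Since e divides p, e divides gcd(p, a). gcd(p, a) > 0, so e ≤ gcd(p, a). Since d ≤ z, d + e ≤ z + gcd(p, a). Then d + e + f ≤ z + gcd(p, a) + f.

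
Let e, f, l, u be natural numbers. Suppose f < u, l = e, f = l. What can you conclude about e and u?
e < u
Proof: f = l and l = e, so f = e. f < u, so e < u.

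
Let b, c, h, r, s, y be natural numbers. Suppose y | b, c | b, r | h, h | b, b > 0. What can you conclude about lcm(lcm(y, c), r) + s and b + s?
lcm(lcm(y, c), r) + s ≤ b + s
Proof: y | b and c | b, thus lcm(y, c) | b. r | h and h | b, therefore r | b. lcm(y, c) | b, so lcm(lcm(y, c), r) | b. Since b > 0, lcm(lcm(y, c), r) ≤ b. Then lcm(lcm(y, c), r) + s ≤ b + s.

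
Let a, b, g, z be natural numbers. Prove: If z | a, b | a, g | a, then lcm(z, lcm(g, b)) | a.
From g | a and b | a, lcm(g, b) | a. Since z | a, lcm(z, lcm(g, b)) | a.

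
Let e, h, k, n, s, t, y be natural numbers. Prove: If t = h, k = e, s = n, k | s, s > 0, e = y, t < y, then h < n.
t = h and t < y, hence h < y. k | s and s > 0, thus k ≤ s. Since k = e, e ≤ s. s = n, so e ≤ n. From e = y, y ≤ n. Since h < y, h < n.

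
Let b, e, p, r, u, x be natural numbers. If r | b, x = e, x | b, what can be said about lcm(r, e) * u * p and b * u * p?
lcm(r, e) * u * p | b * u * p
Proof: x = e and x | b, thus e | b. Since r | b, lcm(r, e) | b. Then lcm(r, e) * u | b * u. Then lcm(r, e) * u * p | b * u * p.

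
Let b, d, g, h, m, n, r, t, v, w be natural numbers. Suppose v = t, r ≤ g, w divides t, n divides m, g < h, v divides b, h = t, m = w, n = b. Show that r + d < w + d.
Because n = b and n divides m, b divides m. v divides b, so v divides m. Since m = w, v divides w. Since v = t, t divides w. Because w divides t, t = w. h = t and g < h, hence g < t. t = w, so g < w. Since r ≤ g, r < w. Then r + d < w + d.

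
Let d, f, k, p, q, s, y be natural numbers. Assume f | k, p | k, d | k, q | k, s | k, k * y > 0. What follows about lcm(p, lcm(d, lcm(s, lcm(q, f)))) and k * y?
lcm(p, lcm(d, lcm(s, lcm(q, f)))) ≤ k * y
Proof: q | k and f | k, thus lcm(q, f) | k. s | k, so lcm(s, lcm(q, f)) | k. Since d | k, lcm(d, lcm(s, lcm(q, f))) | k. p | k, so lcm(p, lcm(d, lcm(s, lcm(q, f)))) | k. Then lcm(p, lcm(d, lcm(s, lcm(q, f)))) | k * y. k * y > 0, so lcm(p, lcm(d, lcm(s, lcm(q, f)))) ≤ k * y.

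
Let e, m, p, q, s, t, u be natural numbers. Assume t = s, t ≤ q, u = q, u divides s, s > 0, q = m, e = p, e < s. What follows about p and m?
p < m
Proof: Since t = s and t ≤ q, s ≤ q. Because u = q and u divides s, q divides s. Since s > 0, q ≤ s. s ≤ q, so s = q. q = m, so s = m. Because e = p and e < s, p < s. s = m, so p < m.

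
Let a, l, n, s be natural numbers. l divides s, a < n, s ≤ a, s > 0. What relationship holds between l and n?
l < n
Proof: l divides s and s > 0, therefore l ≤ s. s ≤ a and a < n, thus s < n. l ≤ s, so l < n.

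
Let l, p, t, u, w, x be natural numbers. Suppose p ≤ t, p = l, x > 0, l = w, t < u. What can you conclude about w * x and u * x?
w * x < u * x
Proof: p = l and l = w, so p = w. p ≤ t, so w ≤ t. Since t < u, w < u. Because x > 0, by multiplying by a positive, w * x < u * x.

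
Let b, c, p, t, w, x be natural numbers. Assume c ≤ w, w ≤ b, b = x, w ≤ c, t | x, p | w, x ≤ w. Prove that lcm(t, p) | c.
w ≤ c and c ≤ w, therefore w = c. b = x and w ≤ b, so w ≤ x. Since x ≤ w, x = w. t | x, so t | w. p | w, so lcm(t, p) | w. Since w = c, lcm(t, p) | c.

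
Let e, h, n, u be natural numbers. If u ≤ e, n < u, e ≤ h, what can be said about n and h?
n < h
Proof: From u ≤ e and e ≤ h, u ≤ h. Since n < u, n < h.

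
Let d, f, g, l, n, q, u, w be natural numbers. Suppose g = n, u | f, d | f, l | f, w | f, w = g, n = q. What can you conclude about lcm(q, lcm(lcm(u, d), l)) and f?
lcm(q, lcm(lcm(u, d), l)) | f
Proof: Because g = n and n = q, g = q. w = g and w | f, so g | f. Since g = q, q | f. u | f and d | f, therefore lcm(u, d) | f. Since l | f, lcm(lcm(u, d), l) | f. From q | f, lcm(q, lcm(lcm(u, d), l)) | f.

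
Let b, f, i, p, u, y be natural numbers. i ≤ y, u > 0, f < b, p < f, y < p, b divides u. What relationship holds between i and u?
i < u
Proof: From y < p and p < f, y < f. Since f < b, y < b. Since i ≤ y, i < b. b divides u and u > 0, therefore b ≤ u. Because i < b, i < u.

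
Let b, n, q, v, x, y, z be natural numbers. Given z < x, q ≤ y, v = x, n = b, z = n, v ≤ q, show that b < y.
Since z = n and n = b, z = b. v ≤ q and q ≤ y, therefore v ≤ y. Because v = x, x ≤ y. z < x, so z < y. Since z = b, b < y.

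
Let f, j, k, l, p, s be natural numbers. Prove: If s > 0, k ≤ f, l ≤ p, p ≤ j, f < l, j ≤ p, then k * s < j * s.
Since p ≤ j and j ≤ p, p = j. Since f < l and l ≤ p, f < p. Since p = j, f < j. k ≤ f, so k < j. From s > 0, by multiplying by a positive, k * s < j * s.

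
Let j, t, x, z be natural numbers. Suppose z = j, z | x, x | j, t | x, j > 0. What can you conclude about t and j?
t ≤ j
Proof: z = j and z | x, therefore j | x. Since x | j, x = j. Since t | x, t | j. Since j > 0, t ≤ j.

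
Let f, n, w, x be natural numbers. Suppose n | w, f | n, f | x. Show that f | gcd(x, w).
f | n and n | w, thus f | w. Since f | x, f | gcd(x, w).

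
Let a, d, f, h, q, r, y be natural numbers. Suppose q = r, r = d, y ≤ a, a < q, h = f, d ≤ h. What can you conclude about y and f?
y < f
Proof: q = r and r = d, so q = d. From y ≤ a and a < q, y < q. q = d, so y < d. h = f and d ≤ h, hence d ≤ f. Because y < d, y < f.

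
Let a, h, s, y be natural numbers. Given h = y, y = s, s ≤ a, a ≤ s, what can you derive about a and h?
a = h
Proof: h = y and y = s, hence h = s. From s ≤ a and a ≤ s, s = a. h = s, so h = a. Then a = h.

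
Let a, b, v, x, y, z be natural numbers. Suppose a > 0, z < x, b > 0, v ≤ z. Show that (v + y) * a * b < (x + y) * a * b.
v ≤ z and z < x, so v < x. Then v + y < x + y. Since a > 0, (v + y) * a < (x + y) * a. Since b > 0, (v + y) * a * b < (x + y) * a * b.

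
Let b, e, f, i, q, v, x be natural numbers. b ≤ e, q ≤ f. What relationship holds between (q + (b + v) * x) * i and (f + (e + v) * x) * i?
(q + (b + v) * x) * i ≤ (f + (e + v) * x) * i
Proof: b ≤ e, therefore b + v ≤ e + v. By multiplying by a non-negative, (b + v) * x ≤ (e + v) * x. Since q ≤ f, q + (b + v) * x ≤ f + (e + v) * x. By multiplying by a non-negative, (q + (b + v) * x) * i ≤ (f + (e + v) * x) * i.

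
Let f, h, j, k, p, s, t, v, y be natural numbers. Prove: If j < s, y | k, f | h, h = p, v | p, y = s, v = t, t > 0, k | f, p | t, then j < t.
Since v = t and v | p, t | p. Since p | t, p = t. y = s and y | k, so s | k. k | f, so s | f. h = p and f | h, thus f | p. Since s | f, s | p. From p = t, s | t. t > 0, so s ≤ t. Since j < s, j < t.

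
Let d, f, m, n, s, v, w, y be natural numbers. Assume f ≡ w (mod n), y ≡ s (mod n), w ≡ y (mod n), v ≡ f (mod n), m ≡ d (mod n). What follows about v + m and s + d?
v + m ≡ s + d (mod n)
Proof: v ≡ f (mod n) and f ≡ w (mod n), therefore v ≡ w (mod n). w ≡ y (mod n), so v ≡ y (mod n). y ≡ s (mod n), so v ≡ s (mod n). Since m ≡ d (mod n), v + m ≡ s + d (mod n).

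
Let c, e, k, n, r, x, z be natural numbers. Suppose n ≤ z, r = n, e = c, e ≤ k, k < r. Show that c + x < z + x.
From e = c and e ≤ k, c ≤ k. r = n and k < r, therefore k < n. Since c ≤ k, c < n. Because n ≤ z, c < z. Then c + x < z + x.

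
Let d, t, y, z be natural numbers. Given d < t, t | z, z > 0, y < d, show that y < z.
y < d and d < t, hence y < t. Because t | z and z > 0, t ≤ z. y < t, so y < z.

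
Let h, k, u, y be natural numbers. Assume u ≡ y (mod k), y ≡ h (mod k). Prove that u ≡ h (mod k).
u ≡ y (mod k) and y ≡ h (mod k). By transitivity, u ≡ h (mod k).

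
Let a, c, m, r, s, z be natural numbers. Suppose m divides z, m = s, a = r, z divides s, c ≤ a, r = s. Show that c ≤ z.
m = s and m divides z, thus s divides z. Since z divides s, s = z. Because r = s, r = z. a = r and c ≤ a, hence c ≤ r. r = z, so c ≤ z.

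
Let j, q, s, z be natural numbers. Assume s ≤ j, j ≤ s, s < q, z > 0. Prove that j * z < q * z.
Since s ≤ j and j ≤ s, s = j. Since s < q, j < q. Since z > 0, by multiplying by a positive, j * z < q * z.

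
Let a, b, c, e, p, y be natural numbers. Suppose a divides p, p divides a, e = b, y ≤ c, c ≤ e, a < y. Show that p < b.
Because a divides p and p divides a, a = p. a < y and y ≤ c, hence a < c. c ≤ e, so a < e. Since e = b, a < b. Because a = p, p < b.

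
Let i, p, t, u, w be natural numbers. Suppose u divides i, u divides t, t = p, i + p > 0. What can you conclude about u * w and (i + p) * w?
u * w ≤ (i + p) * w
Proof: From t = p and u divides t, u divides p. Since u divides i, u divides i + p. Since i + p > 0, u ≤ i + p. By multiplying by a non-negative, u * w ≤ (i + p) * w.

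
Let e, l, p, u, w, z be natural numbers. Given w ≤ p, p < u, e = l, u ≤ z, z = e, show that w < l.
z = e and e = l, so z = l. p < u and u ≤ z, therefore p < z. w ≤ p, so w < z. Because z = l, w < l.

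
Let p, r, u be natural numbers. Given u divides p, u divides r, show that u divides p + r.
u divides p and u divides r. By divisibility of sums, u divides p + r.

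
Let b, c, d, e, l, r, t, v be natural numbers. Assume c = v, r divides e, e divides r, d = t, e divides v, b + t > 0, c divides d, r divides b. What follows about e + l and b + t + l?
e + l ≤ b + t + l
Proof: r divides e and e divides r, hence r = e. Since r divides b, e divides b. c = v and c divides d, therefore v divides d. e divides v, so e divides d. Because d = t, e divides t. e divides b, so e divides b + t. Since b + t > 0, e ≤ b + t. Then e + l ≤ b + t + l.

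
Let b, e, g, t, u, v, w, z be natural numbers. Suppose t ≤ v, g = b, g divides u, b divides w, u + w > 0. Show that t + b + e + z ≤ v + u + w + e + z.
From g = b and g divides u, b divides u. b divides w, so b divides u + w. Since u + w > 0, b ≤ u + w. t ≤ v, so t + b ≤ v + u + w. Then t + b + e ≤ v + u + w + e. Then t + b + e + z ≤ v + u + w + e + z.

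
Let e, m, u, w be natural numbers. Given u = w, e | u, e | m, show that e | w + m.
Since u = w and e | u, e | w. Since e | m, e | w + m.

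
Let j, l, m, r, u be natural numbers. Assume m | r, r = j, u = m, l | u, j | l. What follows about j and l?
j = l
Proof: u = m and l | u, hence l | m. From r = j and m | r, m | j. Since l | m, l | j. Because j | l, l = j. Then j = l.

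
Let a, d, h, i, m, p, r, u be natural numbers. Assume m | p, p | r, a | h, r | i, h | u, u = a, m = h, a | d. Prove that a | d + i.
u = a and h | u, therefore h | a. Since a | h, h = a. Because m | p and p | r, m | r. Since r | i, m | i. m = h, so h | i. h = a, so a | i. a | d, so a | d + i.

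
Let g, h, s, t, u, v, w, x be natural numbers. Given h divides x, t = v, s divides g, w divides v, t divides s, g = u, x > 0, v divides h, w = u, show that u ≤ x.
t divides s and s divides g, thus t divides g. t = v, so v divides g. g = u, so v divides u. w = u and w divides v, thus u divides v. Since v divides u, v = u. Because v divides h and h divides x, v divides x. Since x > 0, v ≤ x. v = u, so u ≤ x.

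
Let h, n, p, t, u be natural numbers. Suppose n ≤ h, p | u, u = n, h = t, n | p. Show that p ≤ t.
u = n and p | u, hence p | n. Since n | p, n = p. Since n ≤ h, p ≤ h. h = t, so p ≤ t.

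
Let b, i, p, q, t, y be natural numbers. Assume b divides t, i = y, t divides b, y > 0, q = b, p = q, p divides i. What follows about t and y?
t ≤ y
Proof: b divides t and t divides b, therefore b = t. q = b, so q = t. p = q and p divides i, therefore q divides i. i = y, so q divides y. From q = t, t divides y. Since y > 0, t ≤ y.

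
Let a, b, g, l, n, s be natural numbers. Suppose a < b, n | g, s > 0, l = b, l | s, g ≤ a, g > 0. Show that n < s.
From n | g and g > 0, n ≤ g. g ≤ a and a < b, hence g < b. Because n ≤ g, n < b. l = b and l | s, hence b | s. s > 0, so b ≤ s. Since n < b, n < s.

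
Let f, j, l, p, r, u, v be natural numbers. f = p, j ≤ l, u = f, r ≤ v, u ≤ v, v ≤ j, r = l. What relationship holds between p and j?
p ≤ j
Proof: Because r = l and r ≤ v, l ≤ v. j ≤ l, so j ≤ v. v ≤ j, so v = j. Because u = f and f = p, u = p. u ≤ v, so p ≤ v. Since v = j, p ≤ j.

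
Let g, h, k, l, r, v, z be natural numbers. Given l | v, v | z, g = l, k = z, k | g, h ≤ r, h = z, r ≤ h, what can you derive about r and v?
r = v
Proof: r ≤ h and h ≤ r, hence r = h. h = z, so r = z. Since k = z and k | g, z | g. g = l, so z | l. Since l | v, z | v. Since v | z, z = v. r = z, so r = v.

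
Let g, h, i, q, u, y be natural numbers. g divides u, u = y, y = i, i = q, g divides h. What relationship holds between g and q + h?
g divides q + h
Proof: Because u = y and y = i, u = i. Since g divides u, g divides i. Since i = q, g divides q. Because g divides h, g divides q + h.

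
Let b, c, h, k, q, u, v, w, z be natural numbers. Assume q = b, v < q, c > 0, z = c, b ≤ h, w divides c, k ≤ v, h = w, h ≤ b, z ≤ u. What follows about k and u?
k < u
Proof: b ≤ h and h ≤ b, thus b = h. q = b, so q = h. Since h = w, q = w. v < q, so v < w. w divides c and c > 0, therefore w ≤ c. z = c and z ≤ u, so c ≤ u. Since w ≤ c, w ≤ u. Since v < w, v < u. k ≤ v, so k < u.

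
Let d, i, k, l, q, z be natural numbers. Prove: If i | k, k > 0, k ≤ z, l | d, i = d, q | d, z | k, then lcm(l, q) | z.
l | d and q | d, hence lcm(l, q) | d. z | k and k > 0, hence z ≤ k. k ≤ z, so k = z. From i = d and i | k, d | k. Since k = z, d | z. Since lcm(l, q) | d, lcm(l, q) | z.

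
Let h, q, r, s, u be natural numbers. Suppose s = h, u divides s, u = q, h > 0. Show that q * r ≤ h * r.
From s = h and u divides s, u divides h. Since u = q, q divides h. h > 0, so q ≤ h. By multiplying by a non-negative, q * r ≤ h * r.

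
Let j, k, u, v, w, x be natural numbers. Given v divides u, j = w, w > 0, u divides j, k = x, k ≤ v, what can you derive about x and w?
x ≤ w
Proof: k = x and k ≤ v, therefore x ≤ v. v divides u and u divides j, hence v divides j. j = w, so v divides w. Since w > 0, v ≤ w. Since x ≤ v, x ≤ w.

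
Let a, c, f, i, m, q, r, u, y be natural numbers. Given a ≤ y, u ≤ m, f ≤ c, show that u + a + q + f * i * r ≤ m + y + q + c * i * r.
u ≤ m and a ≤ y, therefore u + a ≤ m + y. Then u + a + q ≤ m + y + q. Since f ≤ c, f * i ≤ c * i. Then f * i * r ≤ c * i * r. From u + a + q ≤ m + y + q, u + a + q + f * i * r ≤ m + y + q + c * i * r.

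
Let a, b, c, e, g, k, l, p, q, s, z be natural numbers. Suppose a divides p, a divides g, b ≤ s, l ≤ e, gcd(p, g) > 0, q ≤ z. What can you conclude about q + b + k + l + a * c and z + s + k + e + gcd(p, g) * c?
q + b + k + l + a * c ≤ z + s + k + e + gcd(p, g) * c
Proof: b ≤ s, thus b + k ≤ s + k. Because a divides p and a divides g, a divides gcd(p, g). Since gcd(p, g) > 0, a ≤ gcd(p, g). By multiplying by a non-negative, a * c ≤ gcd(p, g) * c. l ≤ e, so l + a * c ≤ e + gcd(p, g) * c. Because b + k ≤ s + k, b + k + l + a * c ≤ s + k + e + gcd(p, g) * c. Since q ≤ z, q + b + k + l + a * c ≤ z + s + k + e + gcd(p, g) * c.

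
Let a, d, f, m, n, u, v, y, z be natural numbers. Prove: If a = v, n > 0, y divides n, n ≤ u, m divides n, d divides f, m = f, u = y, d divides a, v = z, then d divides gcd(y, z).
Since u = y and n ≤ u, n ≤ y. y divides n and n > 0, thus y ≤ n. n ≤ y, so n = y. Because m = f and m divides n, f divides n. d divides f, so d divides n. n = y, so d divides y. a = v and d divides a, hence d divides v. Since v = z, d divides z. d divides y, so d divides gcd(y, z).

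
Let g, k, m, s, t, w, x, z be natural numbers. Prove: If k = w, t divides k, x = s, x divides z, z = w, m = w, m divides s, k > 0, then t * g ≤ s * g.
m = w and m divides s, thus w divides s. x = s and x divides z, therefore s divides z. z = w, so s divides w. Since w divides s, w = s. Since k = w, k = s. Since t divides k and k > 0, t ≤ k. k = s, so t ≤ s. By multiplying by a non-negative, t * g ≤ s * g.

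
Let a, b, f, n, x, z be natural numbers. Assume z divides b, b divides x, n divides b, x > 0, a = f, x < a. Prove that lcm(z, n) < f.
From z divides b and n divides b, lcm(z, n) divides b. Since b divides x, lcm(z, n) divides x. Since x > 0, lcm(z, n) ≤ x. Since a = f and x < a, x < f. Since lcm(z, n) ≤ x, lcm(z, n) < f.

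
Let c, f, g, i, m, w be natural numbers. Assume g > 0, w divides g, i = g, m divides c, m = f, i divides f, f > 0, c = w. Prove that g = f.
i = g and i divides f, therefore g divides f. f > 0, so g ≤ f. c = w and m divides c, therefore m divides w. Since m = f, f divides w. w divides g, so f divides g. Since g > 0, f ≤ g. Because g ≤ f, g = f.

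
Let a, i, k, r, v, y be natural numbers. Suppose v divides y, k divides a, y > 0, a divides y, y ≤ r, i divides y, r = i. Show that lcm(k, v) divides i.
From r = i and y ≤ r, y ≤ i. Because i divides y and y > 0, i ≤ y. Since y ≤ i, y = i. k divides a and a divides y, so k divides y. Since v divides y, lcm(k, v) divides y. Since y = i, lcm(k, v) divides i.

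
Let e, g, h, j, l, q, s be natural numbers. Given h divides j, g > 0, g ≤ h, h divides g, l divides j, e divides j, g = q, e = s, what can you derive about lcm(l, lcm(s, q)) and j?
lcm(l, lcm(s, q)) divides j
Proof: e = s and e divides j, so s divides j. h divides g and g > 0, so h ≤ g. g ≤ h, so h = g. Since g = q, h = q. Since h divides j, q divides j. Since s divides j, lcm(s, q) divides j. Since l divides j, lcm(l, lcm(s, q)) divides j.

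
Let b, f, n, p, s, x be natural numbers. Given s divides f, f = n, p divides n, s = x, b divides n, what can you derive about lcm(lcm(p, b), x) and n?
lcm(lcm(p, b), x) divides n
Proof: p divides n and b divides n, so lcm(p, b) divides n. f = n and s divides f, hence s divides n. Since s = x, x divides n. lcm(p, b) divides n, so lcm(lcm(p, b), x) divides n.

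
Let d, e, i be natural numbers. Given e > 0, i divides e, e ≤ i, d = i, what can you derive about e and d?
e = d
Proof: Since i divides e and e > 0, i ≤ e. From e ≤ i, i = e. Because d = i, d = e. Then e = d.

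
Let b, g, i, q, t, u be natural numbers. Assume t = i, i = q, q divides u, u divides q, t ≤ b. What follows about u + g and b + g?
u + g ≤ b + g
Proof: t = i and i = q, so t = q. q divides u and u divides q, so q = u. t = q, so t = u. Since t ≤ b, u ≤ b. Then u + g ≤ b + g.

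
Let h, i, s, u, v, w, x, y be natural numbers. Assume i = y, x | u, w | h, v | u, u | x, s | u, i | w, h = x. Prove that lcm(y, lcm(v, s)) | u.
From x | u and u | x, x = u. Since h = x, h = u. From i | w and w | h, i | h. Because i = y, y | h. h = u, so y | u. v | u and s | u, thus lcm(v, s) | u. Since y | u, lcm(y, lcm(v, s)) | u.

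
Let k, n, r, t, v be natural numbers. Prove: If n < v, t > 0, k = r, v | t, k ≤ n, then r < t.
Because k ≤ n and n < v, k < v. v | t and t > 0, hence v ≤ t. k < v, so k < t. k = r, so r < t.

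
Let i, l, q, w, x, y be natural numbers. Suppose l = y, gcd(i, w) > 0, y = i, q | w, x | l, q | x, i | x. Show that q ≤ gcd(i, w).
l = y and y = i, hence l = i. x | l, so x | i. Since i | x, x = i. Since q | x, q | i. Since q | w, q | gcd(i, w). gcd(i, w) > 0, so q ≤ gcd(i, w).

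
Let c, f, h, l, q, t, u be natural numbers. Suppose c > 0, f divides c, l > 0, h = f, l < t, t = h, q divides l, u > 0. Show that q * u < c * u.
Since q divides l and l > 0, q ≤ l. t = h and h = f, hence t = f. Since l < t, l < f. q ≤ l, so q < f. Since f divides c and c > 0, f ≤ c. From q < f, q < c. Since u > 0, by multiplying by a positive, q * u < c * u.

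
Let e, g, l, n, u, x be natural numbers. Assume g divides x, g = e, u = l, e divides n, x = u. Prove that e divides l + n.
Because g = e and g divides x, e divides x. Since x = u, e divides u. u = l, so e divides l. Since e divides n, e divides l + n.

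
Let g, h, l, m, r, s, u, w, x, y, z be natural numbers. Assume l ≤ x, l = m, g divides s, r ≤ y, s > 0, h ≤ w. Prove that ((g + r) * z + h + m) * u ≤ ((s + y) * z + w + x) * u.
g divides s and s > 0, so g ≤ s. r ≤ y, so g + r ≤ s + y. By multiplying by a non-negative, (g + r) * z ≤ (s + y) * z. Because l = m and l ≤ x, m ≤ x. Since h ≤ w, h + m ≤ w + x. (g + r) * z ≤ (s + y) * z, so (g + r) * z + h + m ≤ (s + y) * z + w + x. By multiplying by a non-negative, ((g + r) * z + h + m) * u ≤ ((s + y) * z + w + x) * u.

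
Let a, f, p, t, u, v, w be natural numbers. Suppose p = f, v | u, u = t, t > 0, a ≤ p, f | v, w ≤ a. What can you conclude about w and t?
w ≤ t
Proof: w ≤ a and a ≤ p, therefore w ≤ p. Since p = f, w ≤ f. f | v and v | u, thus f | u. Since u = t, f | t. From t > 0, f ≤ t. w ≤ f, so w ≤ t.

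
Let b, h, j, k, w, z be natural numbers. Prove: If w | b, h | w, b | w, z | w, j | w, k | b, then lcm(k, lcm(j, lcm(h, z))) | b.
w | b and b | w, hence w = b. h | w and z | w, so lcm(h, z) | w. j | w, so lcm(j, lcm(h, z)) | w. Since w = b, lcm(j, lcm(h, z)) | b. k | b, so lcm(k, lcm(j, lcm(h, z))) | b.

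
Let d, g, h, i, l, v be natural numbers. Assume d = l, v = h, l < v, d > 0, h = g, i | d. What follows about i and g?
i < g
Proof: i | d and d > 0, therefore i ≤ d. d = l, so i ≤ l. v = h and h = g, thus v = g. l < v, so l < g. Since i ≤ l, i < g.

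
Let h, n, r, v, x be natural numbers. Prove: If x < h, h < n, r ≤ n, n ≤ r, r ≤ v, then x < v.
r ≤ n and n ≤ r, thus r = n. r ≤ v, so n ≤ v. h < n, so h < v. From x < h, x < v.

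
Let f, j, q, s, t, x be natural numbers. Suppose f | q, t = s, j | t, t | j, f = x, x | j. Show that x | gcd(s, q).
j | t and t | j, hence j = t. From t = s, j = s. x | j, so x | s. f = x and f | q, hence x | q. Since x | s, x | gcd(s, q).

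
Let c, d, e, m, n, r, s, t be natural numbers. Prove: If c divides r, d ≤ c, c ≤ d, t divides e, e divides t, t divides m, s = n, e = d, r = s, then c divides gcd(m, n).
Since d ≤ c and c ≤ d, d = c. Because e = d, e = c. Because t divides e and e divides t, t = e. Since t divides m, e divides m. e = c, so c divides m. Because r = s and c divides r, c divides s. From s = n, c divides n. Since c divides m, c divides gcd(m, n).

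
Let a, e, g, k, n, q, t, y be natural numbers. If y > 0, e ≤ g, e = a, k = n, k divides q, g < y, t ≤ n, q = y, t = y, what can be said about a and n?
a < n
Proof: Because t = y and t ≤ n, y ≤ n. q = y and k divides q, thus k divides y. Since k = n, n divides y. y > 0, so n ≤ y. y ≤ n, so y = n. Because e ≤ g and g < y, e < y. Since e = a, a < y. From y = n, a < n.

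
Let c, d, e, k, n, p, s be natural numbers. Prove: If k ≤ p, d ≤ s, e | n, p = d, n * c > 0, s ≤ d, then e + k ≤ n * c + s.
From e | n, e | n * c. n * c > 0, so e ≤ n * c. d ≤ s and s ≤ d, hence d = s. p = d, so p = s. Since k ≤ p, k ≤ s. Since e ≤ n * c, e + k ≤ n * c + s.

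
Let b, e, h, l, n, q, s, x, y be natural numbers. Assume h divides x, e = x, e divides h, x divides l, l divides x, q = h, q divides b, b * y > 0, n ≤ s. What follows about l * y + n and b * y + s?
l * y + n ≤ b * y + s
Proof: e = x and e divides h, therefore x divides h. Since h divides x, h = x. From x divides l and l divides x, x = l. h = x, so h = l. q = h and q divides b, hence h divides b. h = l, so l divides b. Then l * y divides b * y. Since b * y > 0, l * y ≤ b * y. Since n ≤ s, l * y + n ≤ b * y + s.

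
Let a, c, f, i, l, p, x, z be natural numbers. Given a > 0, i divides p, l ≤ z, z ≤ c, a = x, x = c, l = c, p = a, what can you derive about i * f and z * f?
i * f ≤ z * f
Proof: a = x and x = c, so a = c. l = c and l ≤ z, thus c ≤ z. Since z ≤ c, c = z. Since a = c, a = z. p = a and i divides p, so i divides a. Because a > 0, i ≤ a. Since a = z, i ≤ z. By multiplying by a non-negative, i * f ≤ z * f.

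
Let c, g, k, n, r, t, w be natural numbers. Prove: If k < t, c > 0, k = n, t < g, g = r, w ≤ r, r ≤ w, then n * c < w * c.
From r ≤ w and w ≤ r, r = w. g = r, so g = w. Since k < t and t < g, k < g. g = w, so k < w. k = n, so n < w. c > 0, so n * c < w * c.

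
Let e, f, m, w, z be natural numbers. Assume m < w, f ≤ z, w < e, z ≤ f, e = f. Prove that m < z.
Because f ≤ z and z ≤ f, f = z. e = f and w < e, so w < f. From f = z, w < z. Since m < w, m < z.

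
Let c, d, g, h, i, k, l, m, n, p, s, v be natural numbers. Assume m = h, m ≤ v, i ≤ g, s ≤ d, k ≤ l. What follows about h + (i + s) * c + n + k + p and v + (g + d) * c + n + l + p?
h + (i + s) * c + n + k + p ≤ v + (g + d) * c + n + l + p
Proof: From m = h and m ≤ v, h ≤ v. i ≤ g and s ≤ d, therefore i + s ≤ g + d. Then (i + s) * c ≤ (g + d) * c. Then (i + s) * c + n ≤ (g + d) * c + n. k ≤ l, so (i + s) * c + n + k ≤ (g + d) * c + n + l. Then (i + s) * c + n + k + p ≤ (g + d) * c + n + l + p. Since h ≤ v, h + (i + s) * c + n + k + p ≤ v + (g + d) * c + n + l + p.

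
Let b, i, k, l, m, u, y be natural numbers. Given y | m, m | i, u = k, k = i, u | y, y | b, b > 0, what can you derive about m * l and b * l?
m * l ≤ b * l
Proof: From u = k and k = i, u = i. u | y, so i | y. From m | i, m | y. Since y | m, y = m. Because y | b and b > 0, y ≤ b. Since y = m, m ≤ b. Then m * l ≤ b * l.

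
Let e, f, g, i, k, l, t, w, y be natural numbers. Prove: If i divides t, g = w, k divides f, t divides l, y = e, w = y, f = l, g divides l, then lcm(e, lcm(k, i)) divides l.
Because g = w and w = y, g = y. Since y = e, g = e. Since g divides l, e divides l. f = l and k divides f, thus k divides l. Since i divides t and t divides l, i divides l. Since k divides l, lcm(k, i) divides l. Because e divides l, lcm(e, lcm(k, i)) divides l.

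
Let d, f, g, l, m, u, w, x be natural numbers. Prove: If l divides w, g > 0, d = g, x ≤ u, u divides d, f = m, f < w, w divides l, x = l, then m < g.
Since l divides w and w divides l, l = w. Since x = l, x = w. x ≤ u, so w ≤ u. d = g and u divides d, therefore u divides g. Since g > 0, u ≤ g. Since w ≤ u, w ≤ g. Because f < w, f < g. f = m, so m < g.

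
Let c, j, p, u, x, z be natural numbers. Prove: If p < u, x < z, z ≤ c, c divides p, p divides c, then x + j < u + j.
Since x < z and z ≤ c, x < c. p divides c and c divides p, so p = c. p < u, so c < u. x < c, so x < u. Then x + j < u + j.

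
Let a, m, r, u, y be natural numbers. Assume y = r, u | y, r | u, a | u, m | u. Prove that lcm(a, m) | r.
y = r and u | y, hence u | r. Because r | u, u = r. Since a | u and m | u, lcm(a, m) | u. Since u = r, lcm(a, m) | r.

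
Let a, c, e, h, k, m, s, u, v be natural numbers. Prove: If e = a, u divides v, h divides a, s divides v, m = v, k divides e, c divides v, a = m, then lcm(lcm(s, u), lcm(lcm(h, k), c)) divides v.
Since s divides v and u divides v, lcm(s, u) divides v. From a = m and m = v, a = v. e = a and k divides e, therefore k divides a. h divides a, so lcm(h, k) divides a. a = v, so lcm(h, k) divides v. Since c divides v, lcm(lcm(h, k), c) divides v. Since lcm(s, u) divides v, lcm(lcm(s, u), lcm(lcm(h, k), c)) divides v.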